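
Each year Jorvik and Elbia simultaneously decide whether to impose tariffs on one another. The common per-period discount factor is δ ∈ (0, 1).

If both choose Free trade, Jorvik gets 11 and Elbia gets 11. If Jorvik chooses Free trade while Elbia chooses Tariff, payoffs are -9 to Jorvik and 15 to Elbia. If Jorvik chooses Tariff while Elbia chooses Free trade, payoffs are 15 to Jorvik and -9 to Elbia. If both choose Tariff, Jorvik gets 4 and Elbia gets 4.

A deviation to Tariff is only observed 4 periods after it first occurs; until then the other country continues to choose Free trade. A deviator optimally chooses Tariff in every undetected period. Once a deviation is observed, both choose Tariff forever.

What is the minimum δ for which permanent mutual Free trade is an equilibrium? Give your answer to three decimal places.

0.777

The best deviation is to choose Tariff for all 4 undetected periods, earning 15 each, then 4 forever once detected.
Deviation value: 15(1−δ^4)/(1−δ) + 4δ^4/(1−δ); cooperation value: 11/(1−δ).
IC: 11 ≥ 15(1−δ^4) + 4δ^4 = 15 − 11δ^4.
So δ^4 ≥ 4/11, giving δ ≥ (4/11)^(1/4) ≈ 0.777.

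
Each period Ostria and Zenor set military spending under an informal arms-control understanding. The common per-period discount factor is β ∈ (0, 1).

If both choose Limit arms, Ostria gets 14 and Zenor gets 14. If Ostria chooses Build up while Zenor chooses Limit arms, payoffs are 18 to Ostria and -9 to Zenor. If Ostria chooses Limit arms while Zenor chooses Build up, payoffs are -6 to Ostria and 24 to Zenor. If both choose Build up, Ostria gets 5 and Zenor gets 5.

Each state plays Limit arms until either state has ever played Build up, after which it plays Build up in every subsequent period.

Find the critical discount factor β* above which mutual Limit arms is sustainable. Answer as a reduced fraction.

10/19

For Ostria: deviation gain 18−14 = 4, per-period punishment loss 14−5 = 9. IC gives β ≥ 4/13.
For Zenor: gain 10, loss 9 per period, so β ≥ 10/19.
The tighter constraint is Zenor's, so cooperation needs β ≥ 10/19.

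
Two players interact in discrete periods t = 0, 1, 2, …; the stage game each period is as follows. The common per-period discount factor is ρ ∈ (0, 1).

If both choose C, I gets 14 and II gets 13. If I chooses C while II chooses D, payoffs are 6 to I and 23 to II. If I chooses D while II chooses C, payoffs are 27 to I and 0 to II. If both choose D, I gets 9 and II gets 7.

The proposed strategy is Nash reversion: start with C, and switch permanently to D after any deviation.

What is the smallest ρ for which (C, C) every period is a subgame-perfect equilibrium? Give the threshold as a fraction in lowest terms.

I's threshold: (27−14)/(27−9) = 13/18.
II's threshold: (23−13)/(23−7) = 5/8.
13/18 > 5/8, so I binds and ρ* = 13/18.

13/18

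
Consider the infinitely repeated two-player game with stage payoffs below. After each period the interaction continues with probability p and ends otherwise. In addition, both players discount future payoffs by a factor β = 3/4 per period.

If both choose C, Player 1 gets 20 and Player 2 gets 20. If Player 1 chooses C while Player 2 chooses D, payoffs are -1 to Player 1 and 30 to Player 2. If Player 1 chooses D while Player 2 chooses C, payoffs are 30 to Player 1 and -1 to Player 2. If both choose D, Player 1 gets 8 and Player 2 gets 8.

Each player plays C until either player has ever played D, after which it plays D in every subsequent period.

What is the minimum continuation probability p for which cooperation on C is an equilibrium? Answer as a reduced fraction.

Expected continuation weight on next period's payoff is β·p = 3/4·p, which plays the role of the discount factor.
Cooperation requires 3/4·p ≥ (30−20)/(30−8) = 5/11, hence p ≥ 20/33.

20/33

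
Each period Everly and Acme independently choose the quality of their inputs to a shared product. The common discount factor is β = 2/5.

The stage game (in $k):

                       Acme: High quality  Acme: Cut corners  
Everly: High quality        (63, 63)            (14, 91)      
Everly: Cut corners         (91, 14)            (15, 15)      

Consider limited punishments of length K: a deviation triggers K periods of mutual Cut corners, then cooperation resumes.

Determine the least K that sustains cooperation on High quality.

IC: β(1−β^K)/(1−β) ≥ (91−63)/(63−15) = 7/12.
With β = 2/5: need 1 − β^K ≥ 7/12·(1−2/5)/(2/5), i.e. β^K ≤ 0.1250.
Since (2/5)^2 = 0.1600 and (2/5)^3 = 0.0640, the smallest such K is 3.

3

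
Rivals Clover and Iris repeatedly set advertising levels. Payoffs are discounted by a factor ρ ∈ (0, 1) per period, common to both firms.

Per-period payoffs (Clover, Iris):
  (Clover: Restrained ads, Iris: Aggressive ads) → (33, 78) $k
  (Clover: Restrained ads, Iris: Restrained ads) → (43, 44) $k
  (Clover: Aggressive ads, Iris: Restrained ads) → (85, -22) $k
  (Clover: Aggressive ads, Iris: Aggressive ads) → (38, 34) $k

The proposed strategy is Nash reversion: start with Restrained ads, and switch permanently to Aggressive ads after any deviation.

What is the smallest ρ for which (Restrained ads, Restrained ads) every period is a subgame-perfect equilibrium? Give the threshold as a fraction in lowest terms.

42/47

Clover: cooperation gives 43 each period; deviation gives 85 once then 38 forever.
  43/(1−ρ) ≥ 85 + 38ρ/(1−ρ) ⇒ ρ ≥ 42/47.
Iris: cooperation gives 44 each period; deviation gives 78 once then 34 forever.
  ρ ≥ 34/44 = 17/22.
Both must hold, so the binding constraint is Clover's: ρ ≥ 42/47.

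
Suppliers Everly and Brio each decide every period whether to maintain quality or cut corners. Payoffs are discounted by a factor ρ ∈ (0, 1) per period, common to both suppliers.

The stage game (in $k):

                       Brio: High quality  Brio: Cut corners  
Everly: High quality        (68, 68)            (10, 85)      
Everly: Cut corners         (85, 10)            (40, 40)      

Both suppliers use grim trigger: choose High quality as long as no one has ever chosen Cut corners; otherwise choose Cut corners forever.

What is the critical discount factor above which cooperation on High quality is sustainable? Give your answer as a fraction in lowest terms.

One-period gain from deviating is 85 − 68 = 17. The loss is 68 − 40 = 28 in every subsequent period, with present value 28·ρ/(1−ρ).
Deviation is unprofitable when 28·ρ/(1−ρ) ≥ 17, i.e. ρ/(1−ρ) ≥ 17/28.
Equivalently ρ ≥ 17/(17+28) = 17/45.

17/45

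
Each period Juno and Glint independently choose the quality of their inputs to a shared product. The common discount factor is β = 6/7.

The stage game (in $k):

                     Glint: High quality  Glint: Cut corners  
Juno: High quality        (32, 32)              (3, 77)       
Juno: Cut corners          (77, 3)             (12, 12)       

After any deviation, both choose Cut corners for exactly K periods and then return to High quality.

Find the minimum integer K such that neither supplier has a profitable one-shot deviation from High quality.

IC: β(1−β^K)/(1−β) ≥ (77−32)/(32−12) = 9/4.
With β = 6/7: need 1 − β^K ≥ 9/4·(1−6/7)/(6/7), i.e. β^K ≤ 0.6250.
Since (6/7)^3 = 0.6297 and (6/7)^4 = 0.5398, the smallest such K is 4.

4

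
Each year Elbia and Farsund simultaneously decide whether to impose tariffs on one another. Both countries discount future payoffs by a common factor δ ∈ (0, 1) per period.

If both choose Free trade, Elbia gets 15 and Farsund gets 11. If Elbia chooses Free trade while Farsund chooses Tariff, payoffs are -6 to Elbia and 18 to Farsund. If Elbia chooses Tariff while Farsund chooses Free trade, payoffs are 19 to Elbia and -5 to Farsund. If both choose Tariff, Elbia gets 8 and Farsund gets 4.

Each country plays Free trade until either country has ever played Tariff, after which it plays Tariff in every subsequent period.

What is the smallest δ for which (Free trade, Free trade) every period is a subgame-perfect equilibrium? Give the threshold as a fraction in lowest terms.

Elbia's threshold: (19−15)/(19−8) = 4/11.
Farsund's threshold: (18−11)/(18−4) = 1/2.
4/11 < 1/2, so Farsund binds and δ* = 1/2.

1/2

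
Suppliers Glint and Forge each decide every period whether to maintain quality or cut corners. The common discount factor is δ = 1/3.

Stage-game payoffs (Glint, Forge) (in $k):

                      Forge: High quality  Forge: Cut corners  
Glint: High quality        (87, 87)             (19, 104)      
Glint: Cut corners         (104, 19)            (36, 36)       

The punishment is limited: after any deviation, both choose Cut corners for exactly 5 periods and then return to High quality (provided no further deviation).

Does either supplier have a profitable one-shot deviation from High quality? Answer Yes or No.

No

IC: δ+…+δ^5 ≥ (104−87)/(87−36) = 1/3.
At δ = 1/3: partial sum = 0.4979 ≥ 0.3333. Cooperation sustainable.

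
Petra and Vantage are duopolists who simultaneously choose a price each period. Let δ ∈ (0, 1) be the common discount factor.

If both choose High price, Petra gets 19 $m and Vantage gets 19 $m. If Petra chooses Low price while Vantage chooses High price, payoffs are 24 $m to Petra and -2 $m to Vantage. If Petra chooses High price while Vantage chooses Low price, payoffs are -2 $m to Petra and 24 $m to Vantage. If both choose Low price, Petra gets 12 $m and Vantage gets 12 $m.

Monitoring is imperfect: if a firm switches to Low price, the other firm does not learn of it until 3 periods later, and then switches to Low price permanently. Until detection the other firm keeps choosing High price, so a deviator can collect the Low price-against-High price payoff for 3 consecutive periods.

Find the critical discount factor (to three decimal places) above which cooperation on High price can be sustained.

A deviator earns 24 for 3 periods, then 12 forever; cooperating earns 19 forever. Multiplying the IC by (1−δ):
19 ≥ 24(1−δ^3) + 12δ^3, so 12·δ^3 ≥ 5 and δ^3 ≥ 5/12.
δ ≥ (5/12)^(1/3) ≈ 0.747.

0.747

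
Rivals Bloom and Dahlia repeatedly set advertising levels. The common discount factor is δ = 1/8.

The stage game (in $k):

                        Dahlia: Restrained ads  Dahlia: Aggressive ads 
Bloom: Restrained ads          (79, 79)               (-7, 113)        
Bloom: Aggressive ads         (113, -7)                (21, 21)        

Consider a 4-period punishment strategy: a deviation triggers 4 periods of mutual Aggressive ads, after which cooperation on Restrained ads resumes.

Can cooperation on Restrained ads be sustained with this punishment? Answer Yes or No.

No

A one-shot deviation gives 113 now, then 21 for 4 periods, then back to 79.
Gain from deviating: (113−79) today; loss: (79−21) in each of the next 4 periods.
No-deviation condition: (79−21)(δ+…+δ^4) ≥ 113−79, i.e. δ+…+δ^4 ≥ 17/29.
At δ = 1/8: δ+…+δ^4 = 0.1428 < 0.5862.
So cooperation is not sustainable.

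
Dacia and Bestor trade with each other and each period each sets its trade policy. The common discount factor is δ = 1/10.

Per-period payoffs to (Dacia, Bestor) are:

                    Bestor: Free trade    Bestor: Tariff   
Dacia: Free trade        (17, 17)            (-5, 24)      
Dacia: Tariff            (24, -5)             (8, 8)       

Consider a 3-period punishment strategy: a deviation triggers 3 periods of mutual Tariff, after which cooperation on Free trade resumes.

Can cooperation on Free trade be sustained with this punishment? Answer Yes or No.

No

Comparing payoff streams over the 4 periods until play realigns: cooperate → 17(1+δ+…+δ^3); deviate → 24 + 8(δ+…+δ^3).
Cooperation is sustained iff (17−8)(δ+…+δ^3) ≥ 24−17.
δ+…+δ^3 = 1/10·(1−(1/10)^3)/(1−1/10) = 0.1110, and (24−17)/(17−8) = 0.7778.
0.1110 < 0.7778, so cooperation is not sustainable.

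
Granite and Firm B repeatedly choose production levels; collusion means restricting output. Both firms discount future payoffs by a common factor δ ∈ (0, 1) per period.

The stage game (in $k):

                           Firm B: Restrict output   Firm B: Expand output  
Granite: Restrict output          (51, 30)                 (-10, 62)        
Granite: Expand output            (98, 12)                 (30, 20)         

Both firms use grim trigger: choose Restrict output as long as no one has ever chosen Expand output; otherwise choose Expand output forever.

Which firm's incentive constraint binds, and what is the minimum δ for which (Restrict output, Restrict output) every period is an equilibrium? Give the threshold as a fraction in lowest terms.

Granite's threshold: (98−51)/(98−30) = 47/68.
Firm B's threshold: (62−30)/(62−20) = 16/21.
47/68 < 16/21, so Firm B binds and δ* = 16/21.

Firm B; δ ≥ 16/21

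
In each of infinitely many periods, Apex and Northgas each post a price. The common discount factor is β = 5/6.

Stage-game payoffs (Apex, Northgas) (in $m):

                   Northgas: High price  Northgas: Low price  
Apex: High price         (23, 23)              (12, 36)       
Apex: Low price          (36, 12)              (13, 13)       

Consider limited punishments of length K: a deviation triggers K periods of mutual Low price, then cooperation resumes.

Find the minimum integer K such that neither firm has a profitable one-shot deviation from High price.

2

No profitable deviation requires (23−13)(β+…+β^K) ≥ 36−23, i.e. β+…+β^K ≥ 13/10 ≈ 1.3000.
With β = 5/6, the partial sums are K=1: 0.8333, K=2: 1.5278.
K = 2 is the first length at which the sum reaches 1.3000.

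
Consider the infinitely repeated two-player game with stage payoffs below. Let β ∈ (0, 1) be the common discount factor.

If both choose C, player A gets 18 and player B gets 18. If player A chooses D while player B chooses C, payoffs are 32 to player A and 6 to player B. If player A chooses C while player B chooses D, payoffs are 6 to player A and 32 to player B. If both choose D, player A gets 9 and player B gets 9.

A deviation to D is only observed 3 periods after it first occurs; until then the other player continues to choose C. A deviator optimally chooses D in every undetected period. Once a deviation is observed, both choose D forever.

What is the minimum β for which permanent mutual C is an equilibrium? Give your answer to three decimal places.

0.847

A deviator earns 32 for 3 periods, then 9 forever; cooperating earns 18 forever. Multiplying the IC by (1−β):
18 ≥ 32(1−β^3) + 9β^3, so 23·β^3 ≥ 14 and β^3 ≥ 14/23.
β ≥ (14/23)^(1/3) ≈ 0.847.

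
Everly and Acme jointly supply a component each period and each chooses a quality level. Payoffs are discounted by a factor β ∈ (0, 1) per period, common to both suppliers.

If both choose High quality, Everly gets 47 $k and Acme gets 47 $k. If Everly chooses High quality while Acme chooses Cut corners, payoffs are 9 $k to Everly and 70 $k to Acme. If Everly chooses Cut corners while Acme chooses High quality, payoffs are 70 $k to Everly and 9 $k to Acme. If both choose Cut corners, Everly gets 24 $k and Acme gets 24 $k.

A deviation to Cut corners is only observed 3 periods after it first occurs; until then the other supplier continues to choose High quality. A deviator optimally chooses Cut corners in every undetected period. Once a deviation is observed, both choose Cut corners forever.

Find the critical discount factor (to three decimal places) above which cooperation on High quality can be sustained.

0.794

A deviator earns 70 for 3 periods, then 24 forever; cooperating earns 47 forever. Multiplying the IC by (1−β):
47 ≥ 70(1−β^3) + 24β^3, so 46·β^3 ≥ 23 and β^3 ≥ 1/2.
β ≥ (1/2)^(1/3) ≈ 0.794.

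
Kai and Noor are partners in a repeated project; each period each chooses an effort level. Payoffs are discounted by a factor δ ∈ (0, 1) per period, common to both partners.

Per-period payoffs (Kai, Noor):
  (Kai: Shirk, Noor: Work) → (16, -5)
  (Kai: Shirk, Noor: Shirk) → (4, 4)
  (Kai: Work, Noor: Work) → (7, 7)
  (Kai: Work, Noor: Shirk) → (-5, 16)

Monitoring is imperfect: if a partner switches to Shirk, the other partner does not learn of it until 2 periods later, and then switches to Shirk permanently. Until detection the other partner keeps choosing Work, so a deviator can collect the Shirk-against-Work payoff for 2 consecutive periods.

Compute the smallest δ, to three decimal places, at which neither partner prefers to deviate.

0.866

Deviating for the 2 undetected periods gains 16−7 = 9 per period over cooperation, then loses 7−4 = 3 per period forever once punishment starts.
Gain: 9(1 + δ + … + δ^1); loss: 3·δ^2/(1−δ).
No profitable deviation ⇔ 9(1−δ^2) ≤ 3·δ^2, i.e. δ^2 ≥ 9/(9+3) = 3/4.
Hence δ ≥ (3/4)^(1/2) ≈ 0.866.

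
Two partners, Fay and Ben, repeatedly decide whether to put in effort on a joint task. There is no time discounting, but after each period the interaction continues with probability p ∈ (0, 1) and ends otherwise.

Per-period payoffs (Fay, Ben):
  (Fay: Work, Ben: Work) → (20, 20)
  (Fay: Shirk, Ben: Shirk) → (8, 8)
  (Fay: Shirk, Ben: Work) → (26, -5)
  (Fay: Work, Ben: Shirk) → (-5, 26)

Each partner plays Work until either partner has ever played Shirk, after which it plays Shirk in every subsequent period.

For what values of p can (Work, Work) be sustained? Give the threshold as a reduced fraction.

1/3

Expected cooperation value is 20 + p·20 + p²·20 + … = 20/(1−p); deviation gives 26 + p·8/(1−p).
20 ≥ 26(1−p) + 8p ⇒ 18p ≥ 6 ⇒ p ≥ 6/18 = 1/3.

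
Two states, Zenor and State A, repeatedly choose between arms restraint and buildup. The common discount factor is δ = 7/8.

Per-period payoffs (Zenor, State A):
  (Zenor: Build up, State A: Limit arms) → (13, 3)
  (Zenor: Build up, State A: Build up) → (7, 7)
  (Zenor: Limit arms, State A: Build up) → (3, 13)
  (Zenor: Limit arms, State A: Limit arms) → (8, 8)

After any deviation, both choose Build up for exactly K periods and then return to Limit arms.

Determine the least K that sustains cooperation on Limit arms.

10

No profitable deviation requires (8−7)(δ+…+δ^K) ≥ 13−8, i.e. δ+…+δ^K ≥ 5 ≈ 5.0000.
With δ = 7/8, the partial sums are K=1: 0.8750, K=2: 1.6406, …, K=8: 4.5947, K=9: 4.8954, K=10: 5.1585.
K = 10 is the first length at which the sum reaches 5.0000.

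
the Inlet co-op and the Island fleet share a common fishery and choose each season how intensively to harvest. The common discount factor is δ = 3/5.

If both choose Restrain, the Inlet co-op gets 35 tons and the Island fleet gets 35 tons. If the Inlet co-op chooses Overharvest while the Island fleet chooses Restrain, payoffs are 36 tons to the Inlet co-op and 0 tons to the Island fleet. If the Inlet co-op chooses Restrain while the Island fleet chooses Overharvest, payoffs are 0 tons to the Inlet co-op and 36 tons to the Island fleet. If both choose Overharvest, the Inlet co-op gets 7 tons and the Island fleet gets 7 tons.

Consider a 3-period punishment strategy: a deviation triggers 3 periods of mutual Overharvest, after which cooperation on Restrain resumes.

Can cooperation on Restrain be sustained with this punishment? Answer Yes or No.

Comparing payoff streams over the 4 periods until play realigns: cooperate → 35(1+δ+…+δ^3); deviate → 36 + 7(δ+…+δ^3).
Cooperation is sustained iff (35−7)(δ+…+δ^3) ≥ 36−35.
δ+…+δ^3 = 3/5·(1−(3/5)^3)/(1−3/5) = 1.1760, and (36−35)/(35−7) = 0.0357.
1.1760 ≥ 0.0357, so cooperation is sustainable.

Yes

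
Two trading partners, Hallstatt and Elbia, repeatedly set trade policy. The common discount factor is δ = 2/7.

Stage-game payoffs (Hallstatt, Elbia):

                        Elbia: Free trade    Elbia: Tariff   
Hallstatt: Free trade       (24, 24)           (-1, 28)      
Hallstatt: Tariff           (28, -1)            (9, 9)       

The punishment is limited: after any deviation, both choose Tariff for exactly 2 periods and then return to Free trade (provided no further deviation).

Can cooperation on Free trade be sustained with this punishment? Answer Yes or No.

Comparing payoff streams over the 3 periods until play realigns: cooperate → 24(1+δ+…+δ^2); deviate → 28 + 9(δ+…+δ^2).
Cooperation is sustained iff (24−9)(δ+…+δ^2) ≥ 28−24.
δ+…+δ^2 = 2/7·(1−(2/7)^2)/(1−2/7) = 0.3673, and (28−24)/(24−9) = 0.2667.
0.3673 ≥ 0.2667, so cooperation is sustainable.

Yes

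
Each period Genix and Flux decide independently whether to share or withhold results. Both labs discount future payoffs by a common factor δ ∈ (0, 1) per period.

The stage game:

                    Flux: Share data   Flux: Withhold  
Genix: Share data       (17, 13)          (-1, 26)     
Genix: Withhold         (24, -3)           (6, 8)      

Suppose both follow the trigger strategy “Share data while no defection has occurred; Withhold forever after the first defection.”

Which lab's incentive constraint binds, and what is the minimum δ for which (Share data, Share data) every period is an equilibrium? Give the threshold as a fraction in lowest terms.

Flux; δ ≥ 13/18

For Genix: deviation gain 24−17 = 7, per-period punishment loss 17−6 = 11. IC gives δ ≥ 7/18.
For Flux: gain 13, loss 5 per period, so δ ≥ 13/18.
The tighter constraint is Flux's, so cooperation needs δ ≥ 13/18.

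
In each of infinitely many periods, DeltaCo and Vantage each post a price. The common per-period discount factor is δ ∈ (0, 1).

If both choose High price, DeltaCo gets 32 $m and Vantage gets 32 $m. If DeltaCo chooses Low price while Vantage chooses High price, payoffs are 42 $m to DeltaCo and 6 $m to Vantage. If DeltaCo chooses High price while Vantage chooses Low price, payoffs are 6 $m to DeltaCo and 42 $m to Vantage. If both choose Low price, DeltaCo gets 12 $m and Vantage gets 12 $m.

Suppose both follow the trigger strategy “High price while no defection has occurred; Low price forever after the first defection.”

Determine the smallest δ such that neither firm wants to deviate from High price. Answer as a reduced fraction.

32/(1−δ) ≥ 42 + 12δ/(1−δ)
32 ≥ 42 − 30δ
δ ≥ 10/30 = 1/3.

1/3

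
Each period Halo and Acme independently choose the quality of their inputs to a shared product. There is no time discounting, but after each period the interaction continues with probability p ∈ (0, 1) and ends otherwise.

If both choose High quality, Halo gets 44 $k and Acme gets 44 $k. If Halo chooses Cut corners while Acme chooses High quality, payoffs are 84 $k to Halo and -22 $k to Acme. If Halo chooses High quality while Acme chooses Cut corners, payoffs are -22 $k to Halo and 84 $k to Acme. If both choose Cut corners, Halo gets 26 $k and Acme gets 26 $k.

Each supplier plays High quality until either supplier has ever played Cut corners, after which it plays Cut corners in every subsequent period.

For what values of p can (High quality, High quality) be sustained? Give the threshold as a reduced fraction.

20/29

With no time discounting, the continuation probability p plays the role of the discount factor.
Grim-trigger IC: 44/(1−p) ≥ 84 + 26p/(1−p) ⇒ p ≥ (84−44)/(84−26) = 20/29.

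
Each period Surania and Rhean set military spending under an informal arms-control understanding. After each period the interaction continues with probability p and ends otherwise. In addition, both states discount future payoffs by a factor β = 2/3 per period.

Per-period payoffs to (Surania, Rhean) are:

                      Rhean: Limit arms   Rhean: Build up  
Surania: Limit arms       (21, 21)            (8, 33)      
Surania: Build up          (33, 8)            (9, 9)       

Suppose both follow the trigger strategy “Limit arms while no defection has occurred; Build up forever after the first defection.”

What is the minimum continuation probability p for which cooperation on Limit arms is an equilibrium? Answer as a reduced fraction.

With continuation probability p and discount β, the effective per-period discount factor is βp.
Grim-trigger IC: βp ≥ (33−21)/(33−9) = 1/2.
So p ≥ (1/2)/(2/3) = 3/4.

3/4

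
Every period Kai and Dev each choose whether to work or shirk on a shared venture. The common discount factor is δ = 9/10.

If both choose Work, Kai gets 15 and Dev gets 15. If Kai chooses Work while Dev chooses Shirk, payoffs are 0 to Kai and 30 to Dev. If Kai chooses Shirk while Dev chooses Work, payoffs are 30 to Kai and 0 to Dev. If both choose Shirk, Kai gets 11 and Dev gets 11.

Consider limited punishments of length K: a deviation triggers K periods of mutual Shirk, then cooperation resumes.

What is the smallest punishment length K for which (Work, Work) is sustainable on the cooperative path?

6

Need Σ_{k=1}^{K} δ^k ≥ (30−15)/(15−11) = 3.7500 at δ = 9/10.
At K = 5 the sum is 3.6856 < 3.7500; at K = 6 it is 4.2170 ≥ 3.7500.
So the minimum punishment length is K = 6.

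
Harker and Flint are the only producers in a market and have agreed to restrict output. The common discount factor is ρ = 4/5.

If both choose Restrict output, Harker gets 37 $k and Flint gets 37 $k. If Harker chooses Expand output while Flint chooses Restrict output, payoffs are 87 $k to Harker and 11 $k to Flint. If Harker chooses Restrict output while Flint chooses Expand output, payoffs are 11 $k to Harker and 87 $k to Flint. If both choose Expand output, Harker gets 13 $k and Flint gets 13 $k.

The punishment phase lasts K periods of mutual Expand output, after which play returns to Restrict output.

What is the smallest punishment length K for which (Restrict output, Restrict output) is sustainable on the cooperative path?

No profitable deviation requires (37−13)(ρ+…+ρ^K) ≥ 87−37, i.e. ρ+…+ρ^K ≥ 25/12 ≈ 2.0833.
With ρ = 4/5, the partial sums are K=1: 0.8000, K=2: 1.4400, K=3: 1.9520, K=4: 2.3616.
K = 4 is the first length at which the sum reaches 2.0833.

4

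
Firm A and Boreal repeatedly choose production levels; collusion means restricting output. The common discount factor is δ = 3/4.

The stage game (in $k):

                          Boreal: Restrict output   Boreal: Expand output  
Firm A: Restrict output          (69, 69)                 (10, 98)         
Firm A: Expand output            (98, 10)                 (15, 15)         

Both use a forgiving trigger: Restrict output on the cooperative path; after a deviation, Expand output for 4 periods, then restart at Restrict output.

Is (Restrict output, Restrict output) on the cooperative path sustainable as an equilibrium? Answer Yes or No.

Yes

Comparing payoff streams over the 5 periods until play realigns: cooperate → 69(1+δ+…+δ^4); deviate → 98 + 15(δ+…+δ^4).
Cooperation is sustained iff (69−15)(δ+…+δ^4) ≥ 98−69.
δ+…+δ^4 = 3/4·(1−(3/4)^4)/(1−3/4) = 2.0508, and (98−69)/(69−15) = 0.5370.
2.0508 ≥ 0.5370, so cooperation is sustainable.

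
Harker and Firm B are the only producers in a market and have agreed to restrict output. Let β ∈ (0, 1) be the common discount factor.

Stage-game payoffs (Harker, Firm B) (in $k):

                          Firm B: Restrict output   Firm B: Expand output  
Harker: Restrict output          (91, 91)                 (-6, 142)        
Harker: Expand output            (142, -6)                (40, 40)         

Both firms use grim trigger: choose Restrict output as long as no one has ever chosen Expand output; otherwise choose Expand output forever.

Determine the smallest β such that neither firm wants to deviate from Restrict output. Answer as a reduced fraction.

1/2

91/(1−β) ≥ 142 + 40β/(1−β)
91 ≥ 142 − 102β
β ≥ 51/102 = 1/2.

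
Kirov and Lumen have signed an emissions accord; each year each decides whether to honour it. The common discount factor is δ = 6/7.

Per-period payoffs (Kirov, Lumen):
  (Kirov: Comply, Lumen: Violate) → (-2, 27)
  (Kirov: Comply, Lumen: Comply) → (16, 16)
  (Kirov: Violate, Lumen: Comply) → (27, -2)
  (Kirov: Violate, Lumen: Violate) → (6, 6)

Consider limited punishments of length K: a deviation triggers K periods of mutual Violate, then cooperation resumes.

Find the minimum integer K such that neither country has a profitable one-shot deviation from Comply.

2

No profitable deviation requires (16−6)(δ+…+δ^K) ≥ 27−16, i.e. δ+…+δ^K ≥ 11/10 ≈ 1.1000.
With δ = 6/7, the partial sums are K=1: 0.8571, K=2: 1.5918.
K = 2 is the first length at which the sum reaches 1.1000.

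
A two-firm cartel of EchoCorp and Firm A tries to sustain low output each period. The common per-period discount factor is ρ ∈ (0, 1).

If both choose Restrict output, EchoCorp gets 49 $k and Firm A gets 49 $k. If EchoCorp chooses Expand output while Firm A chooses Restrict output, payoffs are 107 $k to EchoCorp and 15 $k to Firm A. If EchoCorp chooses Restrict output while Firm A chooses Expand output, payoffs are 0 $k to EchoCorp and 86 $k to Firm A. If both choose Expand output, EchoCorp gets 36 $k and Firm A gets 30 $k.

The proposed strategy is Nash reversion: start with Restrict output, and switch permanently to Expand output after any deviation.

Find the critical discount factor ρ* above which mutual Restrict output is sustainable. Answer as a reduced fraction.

For EchoCorp: deviation gain 107−49 = 58, per-period punishment loss 49−36 = 13. IC gives ρ ≥ 58/71.
For Firm A: gain 37, loss 19 per period, so ρ ≥ 37/56.
The tighter constraint is EchoCorp's, so cooperation needs ρ ≥ 58/71.

58/71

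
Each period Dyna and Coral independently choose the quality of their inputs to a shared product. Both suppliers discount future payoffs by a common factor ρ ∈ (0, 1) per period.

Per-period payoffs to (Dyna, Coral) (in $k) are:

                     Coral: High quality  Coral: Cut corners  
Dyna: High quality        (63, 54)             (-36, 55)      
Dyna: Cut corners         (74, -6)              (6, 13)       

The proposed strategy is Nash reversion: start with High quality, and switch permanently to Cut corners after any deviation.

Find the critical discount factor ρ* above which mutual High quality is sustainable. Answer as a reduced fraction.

Dyna's threshold: (74−63)/(74−6) = 11/68.
Coral's threshold: (55−54)/(55−13) = 1/42.
11/68 > 1/42, so Dyna binds and ρ* = 11/68.

11/68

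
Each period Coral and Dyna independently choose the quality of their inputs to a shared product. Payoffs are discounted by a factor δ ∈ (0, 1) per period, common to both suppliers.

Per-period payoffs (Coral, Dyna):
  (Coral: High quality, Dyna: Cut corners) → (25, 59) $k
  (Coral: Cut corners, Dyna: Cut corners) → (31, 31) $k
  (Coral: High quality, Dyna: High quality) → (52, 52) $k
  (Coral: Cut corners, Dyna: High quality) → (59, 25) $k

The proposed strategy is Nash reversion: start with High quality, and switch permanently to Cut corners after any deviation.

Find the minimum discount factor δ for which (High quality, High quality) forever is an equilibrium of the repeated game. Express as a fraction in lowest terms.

1/4

52/(1−δ) ≥ 59 + 31δ/(1−δ)
52 ≥ 59 − 28δ
δ ≥ 7/28 = 1/4.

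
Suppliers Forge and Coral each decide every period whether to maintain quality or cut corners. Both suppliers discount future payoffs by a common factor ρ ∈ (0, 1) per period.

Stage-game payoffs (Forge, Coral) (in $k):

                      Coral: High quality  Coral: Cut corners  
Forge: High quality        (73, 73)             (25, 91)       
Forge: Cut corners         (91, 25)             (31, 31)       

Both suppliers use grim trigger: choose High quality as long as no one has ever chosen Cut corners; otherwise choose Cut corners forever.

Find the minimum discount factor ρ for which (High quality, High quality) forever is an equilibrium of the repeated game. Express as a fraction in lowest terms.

Under grim trigger the critical discount factor is (T−C)/(T−P) with T = 91, C = 73, P = 31.
ρ* = (91−73)/(91−31) = 18/60 = 3/10.

3/10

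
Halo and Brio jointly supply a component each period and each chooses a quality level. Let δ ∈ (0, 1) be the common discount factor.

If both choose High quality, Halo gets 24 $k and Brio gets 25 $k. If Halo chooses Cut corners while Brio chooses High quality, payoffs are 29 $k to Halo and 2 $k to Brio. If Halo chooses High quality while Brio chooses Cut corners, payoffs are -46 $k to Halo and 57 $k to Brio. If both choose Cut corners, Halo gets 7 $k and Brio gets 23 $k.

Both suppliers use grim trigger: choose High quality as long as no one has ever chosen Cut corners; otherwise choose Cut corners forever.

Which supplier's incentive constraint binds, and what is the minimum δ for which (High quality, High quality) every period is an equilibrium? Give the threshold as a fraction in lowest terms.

Brio; δ ≥ 16/17

Halo's threshold: (29−24)/(29−7) = 5/22.
Brio's threshold: (57−25)/(57−23) = 16/17.
5/22 < 16/17, so Brio binds and δ* = 16/17.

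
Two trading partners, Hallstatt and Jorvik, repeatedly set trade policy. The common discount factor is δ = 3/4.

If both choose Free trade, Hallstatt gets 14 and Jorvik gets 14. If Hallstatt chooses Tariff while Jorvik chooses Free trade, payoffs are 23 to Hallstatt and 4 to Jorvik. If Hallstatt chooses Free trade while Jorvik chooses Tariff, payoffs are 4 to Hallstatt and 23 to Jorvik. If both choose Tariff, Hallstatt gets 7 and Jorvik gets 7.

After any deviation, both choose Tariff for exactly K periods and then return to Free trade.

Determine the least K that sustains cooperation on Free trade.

2

No profitable deviation requires (14−7)(δ+…+δ^K) ≥ 23−14, i.e. δ+…+δ^K ≥ 9/7 ≈ 1.2857.
With δ = 3/4, the partial sums are K=1: 0.7500, K=2: 1.3125.
K = 2 is the first length at which the sum reaches 1.2857.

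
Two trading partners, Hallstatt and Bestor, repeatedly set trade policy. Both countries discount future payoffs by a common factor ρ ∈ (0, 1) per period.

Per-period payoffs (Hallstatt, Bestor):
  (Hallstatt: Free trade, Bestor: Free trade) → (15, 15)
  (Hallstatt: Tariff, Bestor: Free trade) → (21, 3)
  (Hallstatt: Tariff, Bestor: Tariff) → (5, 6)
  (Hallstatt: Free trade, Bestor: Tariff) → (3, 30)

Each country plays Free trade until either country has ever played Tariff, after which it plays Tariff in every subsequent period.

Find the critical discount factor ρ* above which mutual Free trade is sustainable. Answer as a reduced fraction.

5/8

For Hallstatt: deviation gain 21−15 = 6, per-period punishment loss 15−5 = 10. IC gives ρ ≥ 6/16 = 3/8.
For Bestor: gain 15, loss 9 per period, so ρ ≥ 15/24 = 5/8.
The tighter constraint is Bestor's, so cooperation needs ρ ≥ 5/8.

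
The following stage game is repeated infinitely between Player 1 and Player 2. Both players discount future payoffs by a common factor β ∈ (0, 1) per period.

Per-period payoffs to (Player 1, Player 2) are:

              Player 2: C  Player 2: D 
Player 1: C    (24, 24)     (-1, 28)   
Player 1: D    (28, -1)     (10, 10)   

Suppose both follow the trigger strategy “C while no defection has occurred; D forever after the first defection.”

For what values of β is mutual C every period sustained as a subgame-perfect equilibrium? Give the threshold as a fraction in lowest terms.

2/9

Under grim trigger the critical discount factor is (T−C)/(T−P) with T = 28, C = 24, P = 10.
β* = (28−24)/(28−10) = 4/18 = 2/9.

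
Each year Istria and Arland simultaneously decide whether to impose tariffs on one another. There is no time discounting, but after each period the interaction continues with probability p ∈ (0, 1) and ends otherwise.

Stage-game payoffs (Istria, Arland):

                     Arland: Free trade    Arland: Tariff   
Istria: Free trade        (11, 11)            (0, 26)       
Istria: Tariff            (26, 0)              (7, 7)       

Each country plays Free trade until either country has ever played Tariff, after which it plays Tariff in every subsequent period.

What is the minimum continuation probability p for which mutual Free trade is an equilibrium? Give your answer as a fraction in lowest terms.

15/19

Expected cooperation value is 11 + p·11 + p²·11 + … = 11/(1−p); deviation gives 26 + p·7/(1−p).
11 ≥ 26(1−p) + 7p ⇒ 19p ≥ 15 ⇒ p ≥ 15/19.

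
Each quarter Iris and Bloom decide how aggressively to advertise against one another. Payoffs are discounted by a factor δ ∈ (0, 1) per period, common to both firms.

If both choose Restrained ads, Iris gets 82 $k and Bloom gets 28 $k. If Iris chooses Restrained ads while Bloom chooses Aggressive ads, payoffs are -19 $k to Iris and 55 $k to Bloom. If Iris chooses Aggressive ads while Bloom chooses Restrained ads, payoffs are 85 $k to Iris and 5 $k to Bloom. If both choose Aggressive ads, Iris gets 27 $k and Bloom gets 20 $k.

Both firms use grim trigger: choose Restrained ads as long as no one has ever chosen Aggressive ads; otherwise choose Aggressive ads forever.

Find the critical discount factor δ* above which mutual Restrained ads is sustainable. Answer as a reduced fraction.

27/35

Iris: cooperation gives 82 each period; deviation gives 85 once then 27 forever.
  82/(1−δ) ≥ 85 + 27δ/(1−δ) ⇒ δ ≥ 3/58.
Bloom: cooperation gives 28 each period; deviation gives 55 once then 20 forever.
  δ ≥ 27/35.
Both must hold, so the binding constraint is Bloom's: δ ≥ 27/35.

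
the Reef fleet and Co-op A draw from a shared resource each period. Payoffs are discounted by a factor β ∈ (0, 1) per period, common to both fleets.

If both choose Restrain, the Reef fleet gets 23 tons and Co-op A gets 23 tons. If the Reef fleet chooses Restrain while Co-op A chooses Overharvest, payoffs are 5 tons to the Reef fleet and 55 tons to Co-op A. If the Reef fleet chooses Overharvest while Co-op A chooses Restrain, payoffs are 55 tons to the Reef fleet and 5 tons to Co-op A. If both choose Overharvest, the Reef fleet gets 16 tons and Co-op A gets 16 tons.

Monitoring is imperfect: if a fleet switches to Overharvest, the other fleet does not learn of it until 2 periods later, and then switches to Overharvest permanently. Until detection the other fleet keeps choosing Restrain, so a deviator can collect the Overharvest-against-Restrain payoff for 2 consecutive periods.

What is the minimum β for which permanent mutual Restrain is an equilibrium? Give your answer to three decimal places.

A deviator earns 55 for 2 periods, then 16 forever; cooperating earns 23 forever. Multiplying the IC by (1−β):
23 ≥ 55(1−β^2) + 16β^2, so 39·β^2 ≥ 32 and β^2 ≥ 32/39.
β ≥ (32/39)^(1/2) ≈ 0.906.

0.906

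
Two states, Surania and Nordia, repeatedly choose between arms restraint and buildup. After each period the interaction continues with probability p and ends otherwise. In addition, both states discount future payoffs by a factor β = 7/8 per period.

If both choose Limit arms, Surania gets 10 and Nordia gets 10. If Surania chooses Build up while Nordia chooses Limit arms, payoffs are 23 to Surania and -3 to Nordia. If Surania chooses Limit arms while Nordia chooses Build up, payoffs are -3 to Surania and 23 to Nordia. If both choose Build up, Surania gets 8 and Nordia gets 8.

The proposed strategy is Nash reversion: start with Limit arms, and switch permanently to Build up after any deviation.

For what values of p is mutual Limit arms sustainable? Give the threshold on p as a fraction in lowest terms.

104/105

Expected continuation weight on next period's payoff is β·p = 7/8·p, which plays the role of the discount factor.
Cooperation requires 7/8·p ≥ (23−10)/(23−8) = 13/15, hence p ≥ 104/105.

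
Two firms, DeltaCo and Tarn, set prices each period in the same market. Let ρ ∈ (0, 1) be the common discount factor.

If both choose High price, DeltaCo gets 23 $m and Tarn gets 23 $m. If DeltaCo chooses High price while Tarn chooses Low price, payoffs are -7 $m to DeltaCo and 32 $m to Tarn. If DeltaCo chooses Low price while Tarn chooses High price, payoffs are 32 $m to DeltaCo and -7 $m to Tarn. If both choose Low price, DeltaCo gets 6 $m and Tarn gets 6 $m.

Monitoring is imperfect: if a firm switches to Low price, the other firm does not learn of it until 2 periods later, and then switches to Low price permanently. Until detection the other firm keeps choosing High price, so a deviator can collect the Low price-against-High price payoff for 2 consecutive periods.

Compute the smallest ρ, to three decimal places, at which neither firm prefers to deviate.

0.588

Deviating for the 2 undetected periods gains 32−23 = 9 per period over cooperation, then loses 23−6 = 17 per period forever once punishment starts.
Gain: 9(1 + ρ + … + ρ^1); loss: 17·ρ^2/(1−ρ).
No profitable deviation ⇔ 9(1−ρ^2) ≤ 17·ρ^2, i.e. ρ^2 ≥ 9/(9+17) = 9/26.
Hence ρ ≥ (9/26)^(1/2) ≈ 0.588.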